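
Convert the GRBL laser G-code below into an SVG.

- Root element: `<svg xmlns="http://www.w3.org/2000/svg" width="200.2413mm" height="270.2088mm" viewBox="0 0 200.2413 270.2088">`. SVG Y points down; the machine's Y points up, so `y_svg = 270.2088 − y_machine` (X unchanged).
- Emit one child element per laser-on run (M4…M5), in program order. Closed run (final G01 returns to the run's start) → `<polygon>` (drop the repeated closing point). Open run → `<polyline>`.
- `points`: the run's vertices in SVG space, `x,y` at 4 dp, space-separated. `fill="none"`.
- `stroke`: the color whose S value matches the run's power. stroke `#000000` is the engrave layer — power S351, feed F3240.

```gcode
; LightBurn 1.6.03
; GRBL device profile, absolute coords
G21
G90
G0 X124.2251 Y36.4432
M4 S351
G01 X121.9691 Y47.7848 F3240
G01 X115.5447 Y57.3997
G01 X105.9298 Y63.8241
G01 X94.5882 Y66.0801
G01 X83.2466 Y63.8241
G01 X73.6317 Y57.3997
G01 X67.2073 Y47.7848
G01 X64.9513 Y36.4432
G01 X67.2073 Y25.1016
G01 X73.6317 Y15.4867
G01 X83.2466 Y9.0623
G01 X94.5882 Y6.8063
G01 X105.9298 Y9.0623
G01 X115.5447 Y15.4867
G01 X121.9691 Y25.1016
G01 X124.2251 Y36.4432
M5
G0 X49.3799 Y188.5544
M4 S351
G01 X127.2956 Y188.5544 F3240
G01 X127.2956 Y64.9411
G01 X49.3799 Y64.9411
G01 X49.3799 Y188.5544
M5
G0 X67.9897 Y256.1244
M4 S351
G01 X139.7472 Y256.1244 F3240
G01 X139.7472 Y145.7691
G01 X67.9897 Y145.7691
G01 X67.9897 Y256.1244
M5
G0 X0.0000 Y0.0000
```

Each laser-on run becomes one SVG element. Flip Y back into SVG space with y_svg = 270.2088 − y_machine. Every run uses S351, so all elements get stroke `#000000` (engrave).

Run 1: The run returns to its start, so emit a `<polygon>` with points (Y-flipped): 124.2251,233.7656 121.9691,222.4240 115.5447,212.8091 105.9298,206.3847 94.5882,204.1287 83.2466,206.3847 73.6317,212.8091 67.2073,222.4240 64.9513,233.7656 67.2073,245.1072 73.6317,254.7221 83.2466,261.1465 94.5882,263.4025 105.9298,261.1465 115.5447,254.7221 121.9691,245.1072.

Run 2: The run returns to its start, so emit a `<polygon>` with points (Y-flipped): 49.3799,81.6544 127.2956,81.6544 127.2956,205.2677 49.3799,205.2677.

Run 3: The run returns to its start, so emit a `<polygon>` with points (Y-flipped): 67.9897,14.0844 139.7472,14.0844 139.7472,124.4397 67.9897,124.4397.

<svg xmlns="http://www.w3.org/2000/svg" width="200.2413mm" height="270.2088mm" viewBox="0 0 200.2413 270.2088">
  <polygon points="124.2251,233.7656 121.9691,222.4240 115.5447,212.8091 105.9298,206.3847 94.5882,204.1287 83.2466,206.3847 73.6317,212.8091 67.2073,222.4240 64.9513,233.7656 67.2073,245.1072 73.6317,254.7221 83.2466,261.1465 94.5882,263.4025 105.9298,261.1465 115.5447,254.7221 121.9691,245.1072" fill="none" stroke="#000000"/>
  <polygon points="49.3799,81.6544 127.2956,81.6544 127.2956,205.2677 49.3799,205.2677" fill="none" stroke="#000000"/>
  <polygon points="67.9897,14.0844 139.7472,14.0844 139.7472,124.4397 67.9897,124.4397" fill="none" stroke="#000000"/>
</svg>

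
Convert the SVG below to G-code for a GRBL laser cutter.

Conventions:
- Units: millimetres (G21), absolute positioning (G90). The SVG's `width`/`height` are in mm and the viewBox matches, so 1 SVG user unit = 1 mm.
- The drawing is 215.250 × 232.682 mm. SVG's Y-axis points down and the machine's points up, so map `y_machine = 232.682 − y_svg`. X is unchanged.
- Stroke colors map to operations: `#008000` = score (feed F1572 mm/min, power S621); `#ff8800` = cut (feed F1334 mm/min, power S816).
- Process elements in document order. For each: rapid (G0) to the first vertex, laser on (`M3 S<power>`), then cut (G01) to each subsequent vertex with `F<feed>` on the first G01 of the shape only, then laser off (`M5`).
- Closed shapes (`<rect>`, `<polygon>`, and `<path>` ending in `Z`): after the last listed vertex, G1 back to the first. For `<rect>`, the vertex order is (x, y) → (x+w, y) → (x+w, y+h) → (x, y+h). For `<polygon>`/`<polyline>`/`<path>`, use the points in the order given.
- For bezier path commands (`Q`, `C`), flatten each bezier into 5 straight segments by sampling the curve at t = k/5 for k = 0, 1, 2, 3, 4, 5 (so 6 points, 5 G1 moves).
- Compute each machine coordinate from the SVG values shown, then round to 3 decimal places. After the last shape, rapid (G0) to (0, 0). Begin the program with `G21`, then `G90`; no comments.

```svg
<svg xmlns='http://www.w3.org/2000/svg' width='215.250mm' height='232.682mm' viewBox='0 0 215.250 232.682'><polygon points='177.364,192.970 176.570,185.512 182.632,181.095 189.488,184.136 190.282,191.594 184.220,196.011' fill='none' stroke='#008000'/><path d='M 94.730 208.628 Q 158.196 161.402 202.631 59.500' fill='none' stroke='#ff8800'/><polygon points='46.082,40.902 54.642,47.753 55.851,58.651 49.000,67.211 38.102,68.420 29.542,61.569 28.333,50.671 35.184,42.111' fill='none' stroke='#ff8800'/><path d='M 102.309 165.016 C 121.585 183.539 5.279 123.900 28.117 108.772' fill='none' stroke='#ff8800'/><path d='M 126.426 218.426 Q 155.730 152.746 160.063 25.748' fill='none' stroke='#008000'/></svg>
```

G21
G90
G0 X177.364 Y39.712
M3 S621
G01 X176.570 Y47.170 F1572
G01 X182.632 Y51.587
G01 X189.488 Y48.546
G01 X190.282 Y41.088
G01 X184.220 Y36.671
G01 X177.364 Y39.712
M5
G0 X94.730 Y24.054
M3 S816
G01 X119.355 Y45.131 F1334
G01 X142.458 Y70.583
G01 X164.038 Y100.409
G01 X184.096 Y134.608
G01 X202.631 Y173.182
M5
G0 X46.082 Y191.780
M3 S816
G01 X54.642 Y184.929 F1334
G01 X55.851 Y174.031
G01 X49.000 Y165.471
G01 X38.102 Y164.262
G01 X29.542 Y171.113
G01 X28.333 Y182.011
G01 X35.184 Y190.571
G01 X46.082 Y191.780
M5
G0 X102.309 Y67.666
M3 S816
G01 X99.803 Y64.950 F1334
G01 X77.943 Y75.105
G01 X49.918 Y92.242
G01 X28.914 Y110.473
G01 X28.117 Y123.910
M5
G0 X126.426 Y14.256
M3 S621
G01 X137.149 Y42.981 F1572
G01 X145.874 Y76.611
G01 X152.601 Y115.146
G01 X157.331 Y158.588
G01 X160.063 Y206.934
M5
G0 X0.000 Y0.000

Since the viewBox matches the mm dimensions, user units are millimetres directly. The only transform is the Y-flip y_m = 232.682 − y_svg.

Shape 1 is a regular polygon drawn with `<polygon>`. Its stroke #008000 means score at S621, F1572. After flipping Y the toolpath is (177.364,39.712) → (176.570,47.170) → (182.632,51.587) → (189.488,48.546) → (190.282,41.088) → (184.220,36.671) → (177.364,39.712), returning to the start.

Shape 2 is a quadratic bezier drawn with `<path>`. Its stroke #ff8800 means cut at S816, F1334. After flipping Y the toolpath is (94.730,24.054) → (119.355,45.131) → (142.458,70.583) → (164.038,100.409) → (184.096,134.608) → (202.631,173.182).

Shape 3 is a regular polygon drawn with `<polygon>`. Its stroke #ff8800 means cut at S816, F1334. After flipping Y the toolpath is (46.082,191.780) → (54.642,184.929) → (55.851,174.031) → (49.000,165.471) → (38.102,164.262) → (29.542,171.113) → (28.333,182.011) → (35.184,190.571) → (46.082,191.780), returning to the start.

Shape 4 is a cubic bezier drawn with `<path>`. Its stroke #ff8800 means cut at S816, F1334. After flipping Y the toolpath is (102.309,67.666) → (99.803,64.950) → (77.943,75.105) → (49.918,92.242) → (28.914,110.473) → (28.117,123.910).

Shape 5 is a quadratic bezier drawn with `<path>`. Its stroke #008000 means score at S621, F1572. After flipping Y the toolpath is (126.426,14.256) → (137.149,42.981) → (145.874,76.611) → (152.601,115.146) → (157.331,158.588) → (160.063,206.934).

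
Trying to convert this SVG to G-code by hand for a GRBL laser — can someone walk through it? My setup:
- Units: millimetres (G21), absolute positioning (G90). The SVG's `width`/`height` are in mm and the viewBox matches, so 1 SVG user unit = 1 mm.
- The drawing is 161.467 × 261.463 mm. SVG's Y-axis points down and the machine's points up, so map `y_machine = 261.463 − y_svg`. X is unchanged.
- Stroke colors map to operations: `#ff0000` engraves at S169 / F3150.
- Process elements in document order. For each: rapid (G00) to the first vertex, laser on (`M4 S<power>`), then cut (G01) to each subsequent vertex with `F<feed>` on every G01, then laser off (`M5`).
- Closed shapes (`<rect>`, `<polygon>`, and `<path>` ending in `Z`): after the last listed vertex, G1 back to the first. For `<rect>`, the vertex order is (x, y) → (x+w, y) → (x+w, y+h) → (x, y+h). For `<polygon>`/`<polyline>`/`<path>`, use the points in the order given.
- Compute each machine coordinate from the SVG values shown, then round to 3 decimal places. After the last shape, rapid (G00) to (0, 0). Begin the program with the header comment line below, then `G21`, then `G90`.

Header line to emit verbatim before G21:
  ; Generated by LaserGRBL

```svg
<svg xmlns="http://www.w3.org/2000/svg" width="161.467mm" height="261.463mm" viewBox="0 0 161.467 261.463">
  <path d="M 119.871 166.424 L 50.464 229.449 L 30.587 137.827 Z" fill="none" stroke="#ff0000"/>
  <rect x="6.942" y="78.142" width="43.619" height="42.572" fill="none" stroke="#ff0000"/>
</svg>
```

viewBox `0 0 161.467 261.463` with mm width/height → 1 unit = 1 mm. Flip: y_m = 261.463 − y_svg.

**Shape 1** — `<path>` regular polygon, stroke `#ff0000` → engrave (S169, F3150). Machine vertices: (119.871,95.039) → (50.464,32.014) → (30.587,123.636) → (119.871,95.039). Closed: final G1 returns to the first vertex.

**Shape 2** — `<rect>` rectangle, stroke `#ff0000` → engrave (S169, F3150). Machine vertices: (6.942,183.321) → (50.561,183.321) → (50.561,140.749) → (6.942,140.749) → (6.942,183.321). Closed: final G1 returns to the first vertex.

; Generated by LaserGRBL
G21
G90
G00 X119.871 Y95.039
M4 S169
G01 X50.464 Y32.014 F3150
G01 X30.587 Y123.636 F3150
G01 X119.871 Y95.039 F3150
M5
G00 X6.942 Y183.321
M4 S169
G01 X50.561 Y183.321 F3150
G01 X50.561 Y140.749 F3150
G01 X6.942 Y140.749 F3150
G01 X6.942 Y183.321 F3150
M5
G00 X0.000 Y0.000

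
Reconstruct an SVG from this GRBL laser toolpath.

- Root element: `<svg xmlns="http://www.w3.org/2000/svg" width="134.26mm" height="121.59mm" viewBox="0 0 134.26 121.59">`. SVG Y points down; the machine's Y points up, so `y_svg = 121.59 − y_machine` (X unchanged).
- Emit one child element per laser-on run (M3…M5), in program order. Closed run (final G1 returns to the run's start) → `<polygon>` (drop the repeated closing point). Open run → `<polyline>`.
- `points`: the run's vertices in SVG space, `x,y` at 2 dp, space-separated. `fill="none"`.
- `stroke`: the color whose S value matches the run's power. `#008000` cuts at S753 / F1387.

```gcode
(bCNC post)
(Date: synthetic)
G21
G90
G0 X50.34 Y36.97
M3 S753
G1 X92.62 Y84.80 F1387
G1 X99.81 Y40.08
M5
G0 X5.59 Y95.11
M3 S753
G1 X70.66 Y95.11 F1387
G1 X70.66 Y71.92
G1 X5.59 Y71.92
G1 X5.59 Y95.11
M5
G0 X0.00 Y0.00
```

<svg xmlns="http://www.w3.org/2000/svg" width="134.26mm" height="121.59mm" viewBox="0 0 134.26 121.59">
  <polyline points="50.34,84.62 92.62,36.79 99.81,81.51" fill="none" stroke="#008000"/>
  <polygon points="5.59,26.48 70.66,26.48 70.66,49.67 5.59,49.67" fill="none" stroke="#008000"/>
</svg>

Machine Y-up, SVG Y-down with viewBox height 121.59, so y_svg = 121.59 − y_machine; X carries over. Every run uses S753, so all elements get stroke `#008000` (cut).

Run 1: The run is open, so emit a `<polyline>` with points (Y-flipped): 50.34,84.62 92.62,36.79 99.81,81.51.

Run 2: The run returns to its start, so emit a `<polygon>` with points (Y-flipped): 5.59,26.48 70.66,26.48 70.66,49.67 5.59,49.67.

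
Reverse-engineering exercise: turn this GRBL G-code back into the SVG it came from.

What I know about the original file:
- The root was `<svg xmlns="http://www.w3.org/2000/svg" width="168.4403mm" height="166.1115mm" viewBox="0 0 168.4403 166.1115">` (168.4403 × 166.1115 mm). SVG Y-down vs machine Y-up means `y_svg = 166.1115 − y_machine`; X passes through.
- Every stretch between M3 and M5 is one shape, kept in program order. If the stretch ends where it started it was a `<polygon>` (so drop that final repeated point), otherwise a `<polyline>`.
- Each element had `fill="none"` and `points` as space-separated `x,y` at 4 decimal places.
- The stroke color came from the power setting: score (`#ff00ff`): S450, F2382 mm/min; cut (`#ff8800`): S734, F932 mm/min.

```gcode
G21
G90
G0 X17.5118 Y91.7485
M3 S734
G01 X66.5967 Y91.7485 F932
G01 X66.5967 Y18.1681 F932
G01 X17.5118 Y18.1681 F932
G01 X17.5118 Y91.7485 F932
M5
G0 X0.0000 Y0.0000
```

y_svg = 166.1115 − y_m. Every run uses S734, so all elements get stroke `#ff8800` (cut).

[1] closed run; points: 17.5118,74.3630 66.5967,74.3630 66.5967,147.9434 17.5118,147.9434

<svg xmlns="http://www.w3.org/2000/svg" width="168.4403mm" height="166.1115mm" viewBox="0 0 168.4403 166.1115">
  <polygon points="17.5118,74.3630 66.5967,74.3630 66.5967,147.9434 17.5118,147.9434" fill="none" stroke="#ff8800"/>
</svg>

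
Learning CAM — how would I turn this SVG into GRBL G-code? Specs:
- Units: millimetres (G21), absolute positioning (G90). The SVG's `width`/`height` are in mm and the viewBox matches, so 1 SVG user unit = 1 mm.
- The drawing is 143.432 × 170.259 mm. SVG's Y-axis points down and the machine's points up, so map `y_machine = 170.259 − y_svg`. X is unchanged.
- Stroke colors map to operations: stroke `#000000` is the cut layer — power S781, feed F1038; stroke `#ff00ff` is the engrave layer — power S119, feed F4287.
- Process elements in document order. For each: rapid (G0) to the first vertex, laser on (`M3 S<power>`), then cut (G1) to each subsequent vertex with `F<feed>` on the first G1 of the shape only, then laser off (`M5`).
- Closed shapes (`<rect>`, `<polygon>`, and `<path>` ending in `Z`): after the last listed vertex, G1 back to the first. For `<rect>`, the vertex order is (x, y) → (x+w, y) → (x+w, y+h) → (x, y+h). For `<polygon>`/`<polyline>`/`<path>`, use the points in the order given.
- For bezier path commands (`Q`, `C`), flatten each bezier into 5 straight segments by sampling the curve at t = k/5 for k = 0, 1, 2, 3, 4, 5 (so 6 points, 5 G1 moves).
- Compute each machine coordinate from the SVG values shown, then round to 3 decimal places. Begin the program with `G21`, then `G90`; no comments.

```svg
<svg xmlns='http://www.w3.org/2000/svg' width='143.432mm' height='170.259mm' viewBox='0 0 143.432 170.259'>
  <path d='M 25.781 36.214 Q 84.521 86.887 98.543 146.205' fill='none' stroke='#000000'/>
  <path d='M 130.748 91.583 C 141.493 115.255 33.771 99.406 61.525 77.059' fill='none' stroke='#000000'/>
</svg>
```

viewBox `0 0 143.432 170.259` with mm width/height → 1 unit = 1 mm. Flip: y_m = 170.259 − y_svg.

**Shape 1** — `<path>` quadratic bezier, stroke `#000000` → cut (S781, F1038). Control points (SVG): P0=(25.781,36.214), P1=(84.521,86.887), P2=(98.543,146.205); sampled at t=k/5. Machine vertices: (25.781,134.045) → (47.488,113.430) → (65.618,92.123) → (80.171,70.125) → (91.145,47.435) → (98.543,24.054). Open path.

**Shape 2** — `<path>` cubic bezier, stroke `#000000` → cut (S781, F1038). Control points (SVG): P0=(130.748,91.583), P1=(141.493,115.255), P2=(33.771,99.406), P3=(61.525,77.059); sampled at t=k/5. Machine vertices: (130.748,78.676) → (125.011,68.951) → (103.030,67.126) → (76.996,71.616) → (59.098,80.836) → (61.525,93.200). Open path.

G21
G90
G0 X25.781 Y134.045
M3 S781
G1 X47.488 Y113.430 F1038
G1 X65.618 Y92.123
G1 X80.171 Y70.125
G1 X91.145 Y47.435
G1 X98.543 Y24.054
M5
G0 X130.748 Y78.676
M3 S781
G1 X125.011 Y68.951 F1038
G1 X103.030 Y67.126
G1 X76.996 Y71.616
G1 X59.098 Y80.836
G1 X61.525 Y93.200
M5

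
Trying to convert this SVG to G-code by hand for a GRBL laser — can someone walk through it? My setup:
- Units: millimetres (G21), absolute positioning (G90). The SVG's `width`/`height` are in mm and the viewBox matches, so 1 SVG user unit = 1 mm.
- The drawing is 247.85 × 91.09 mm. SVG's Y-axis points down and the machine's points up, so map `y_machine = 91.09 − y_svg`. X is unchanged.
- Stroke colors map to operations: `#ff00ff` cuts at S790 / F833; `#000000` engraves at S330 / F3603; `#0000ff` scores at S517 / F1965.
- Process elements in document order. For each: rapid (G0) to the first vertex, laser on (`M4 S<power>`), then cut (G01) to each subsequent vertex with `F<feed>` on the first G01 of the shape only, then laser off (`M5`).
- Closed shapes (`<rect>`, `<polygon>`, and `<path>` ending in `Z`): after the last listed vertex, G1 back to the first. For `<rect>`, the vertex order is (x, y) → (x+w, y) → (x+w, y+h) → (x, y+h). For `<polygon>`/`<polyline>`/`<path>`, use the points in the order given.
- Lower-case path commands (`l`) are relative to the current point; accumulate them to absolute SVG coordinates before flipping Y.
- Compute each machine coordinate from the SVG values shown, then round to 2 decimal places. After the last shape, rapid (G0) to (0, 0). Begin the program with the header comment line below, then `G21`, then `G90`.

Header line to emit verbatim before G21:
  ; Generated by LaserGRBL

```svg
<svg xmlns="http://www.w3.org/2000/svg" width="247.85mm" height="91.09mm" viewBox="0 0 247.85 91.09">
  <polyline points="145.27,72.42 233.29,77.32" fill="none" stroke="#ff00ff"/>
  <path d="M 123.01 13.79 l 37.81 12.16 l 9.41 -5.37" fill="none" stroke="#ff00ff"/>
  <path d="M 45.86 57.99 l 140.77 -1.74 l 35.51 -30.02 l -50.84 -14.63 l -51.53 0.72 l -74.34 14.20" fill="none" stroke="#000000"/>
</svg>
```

Since the viewBox matches the mm dimensions, user units are millimetres directly. The only transform is the Y-flip y_m = 91.09 − y_svg.

Shape 1 is a line segment drawn with `<polyline>`. Its stroke #ff00ff means cut at S790, F833. After flipping Y the toolpath is (145.27,18.67) → (233.29,13.77).

Shape 2 is a open polyline drawn with `<path>`. Its stroke #ff00ff means cut at S790, F833. After flipping Y the toolpath is (123.01,77.30) → (160.82,65.14) → (170.23,70.51).

Shape 3 is a open polyline drawn with `<path>`. Its stroke #000000 means engrave at S330, F3603. After flipping Y the toolpath is (45.86,33.10) → (186.63,34.84) → (222.14,64.86) → (171.30,79.49) → (119.77,78.77) → (45.43,64.57).

; Generated by LaserGRBL
G21
G90
G0 X145.27 Y18.67
M4 S790
G01 X233.29 Y13.77 F833
M5
G0 X123.01 Y77.30
M4 S790
G01 X160.82 Y65.14 F833
G01 X170.23 Y70.51
M5
G0 X45.86 Y33.10
M4 S330
G01 X186.63 Y34.84 F3603
G01 X222.14 Y64.86
G01 X171.30 Y79.49
G01 X119.77 Y78.77
G01 X45.43 Y64.57
M5
G0 X0.00 Y0.00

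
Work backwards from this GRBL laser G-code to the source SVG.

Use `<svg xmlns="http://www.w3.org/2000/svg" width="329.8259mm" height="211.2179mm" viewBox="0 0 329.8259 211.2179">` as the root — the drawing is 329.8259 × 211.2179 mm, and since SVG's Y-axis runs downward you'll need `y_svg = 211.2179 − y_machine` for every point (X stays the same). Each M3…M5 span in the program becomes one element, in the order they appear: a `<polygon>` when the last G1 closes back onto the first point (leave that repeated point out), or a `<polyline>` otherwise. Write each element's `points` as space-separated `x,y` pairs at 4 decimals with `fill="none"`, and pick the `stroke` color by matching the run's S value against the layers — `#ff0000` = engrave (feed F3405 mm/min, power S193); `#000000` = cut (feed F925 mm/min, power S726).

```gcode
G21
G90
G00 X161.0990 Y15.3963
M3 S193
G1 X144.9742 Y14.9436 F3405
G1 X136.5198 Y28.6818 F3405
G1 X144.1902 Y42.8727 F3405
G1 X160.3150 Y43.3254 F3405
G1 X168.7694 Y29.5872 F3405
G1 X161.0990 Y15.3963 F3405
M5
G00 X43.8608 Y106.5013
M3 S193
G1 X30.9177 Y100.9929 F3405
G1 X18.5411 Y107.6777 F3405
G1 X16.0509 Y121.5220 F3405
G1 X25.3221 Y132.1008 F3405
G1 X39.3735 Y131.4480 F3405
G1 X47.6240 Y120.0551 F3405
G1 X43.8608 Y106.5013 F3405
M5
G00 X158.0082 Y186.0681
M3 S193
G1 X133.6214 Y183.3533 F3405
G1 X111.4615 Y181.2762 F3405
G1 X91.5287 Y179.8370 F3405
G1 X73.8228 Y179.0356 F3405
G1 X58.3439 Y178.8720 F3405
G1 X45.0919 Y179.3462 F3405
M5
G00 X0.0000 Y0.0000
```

<svg xmlns="http://www.w3.org/2000/svg" width="329.8259mm" height="211.2179mm" viewBox="0 0 329.8259 211.2179">
  <polygon points="161.0990,195.8216 144.9742,196.2743 136.5198,182.5361 144.1902,168.3452 160.3150,167.8925 168.7694,181.6307" fill="none" stroke="#ff0000"/>
  <polygon points="43.8608,104.7166 30.9177,110.2250 18.5411,103.5402 16.0509,89.6959 25.3221,79.1171 39.3735,79.7699 47.6240,91.1628" fill="none" stroke="#ff0000"/>
  <polyline points="158.0082,25.1498 133.6214,27.8646 111.4615,29.9417 91.5287,31.3809 73.8228,32.1823 58.3439,32.3459 45.0919,31.8717" fill="none" stroke="#ff0000"/>
</svg>

y_svg = 211.2179 − y_m. Every run uses S193, so all elements get stroke `#ff0000` (engrave).

[1] closed run; points: 161.0990,195.8216 144.9742,196.2743 136.5198,182.5361 144.1902,168.3452 160.3150,167.8925 168.7694,181.6307

[2] closed run; points: 43.8608,104.7166 30.9177,110.2250 18.5411,103.5402 16.0509,89.6959 25.3221,79.1171 39.3735,79.7699 47.6240,91.1628

[3] open run; points: 158.0082,25.1498 133.6214,27.8646 111.4615,29.9417 91.5287,31.3809 73.8228,32.1823 58.3439,32.3459 45.0919,31.8717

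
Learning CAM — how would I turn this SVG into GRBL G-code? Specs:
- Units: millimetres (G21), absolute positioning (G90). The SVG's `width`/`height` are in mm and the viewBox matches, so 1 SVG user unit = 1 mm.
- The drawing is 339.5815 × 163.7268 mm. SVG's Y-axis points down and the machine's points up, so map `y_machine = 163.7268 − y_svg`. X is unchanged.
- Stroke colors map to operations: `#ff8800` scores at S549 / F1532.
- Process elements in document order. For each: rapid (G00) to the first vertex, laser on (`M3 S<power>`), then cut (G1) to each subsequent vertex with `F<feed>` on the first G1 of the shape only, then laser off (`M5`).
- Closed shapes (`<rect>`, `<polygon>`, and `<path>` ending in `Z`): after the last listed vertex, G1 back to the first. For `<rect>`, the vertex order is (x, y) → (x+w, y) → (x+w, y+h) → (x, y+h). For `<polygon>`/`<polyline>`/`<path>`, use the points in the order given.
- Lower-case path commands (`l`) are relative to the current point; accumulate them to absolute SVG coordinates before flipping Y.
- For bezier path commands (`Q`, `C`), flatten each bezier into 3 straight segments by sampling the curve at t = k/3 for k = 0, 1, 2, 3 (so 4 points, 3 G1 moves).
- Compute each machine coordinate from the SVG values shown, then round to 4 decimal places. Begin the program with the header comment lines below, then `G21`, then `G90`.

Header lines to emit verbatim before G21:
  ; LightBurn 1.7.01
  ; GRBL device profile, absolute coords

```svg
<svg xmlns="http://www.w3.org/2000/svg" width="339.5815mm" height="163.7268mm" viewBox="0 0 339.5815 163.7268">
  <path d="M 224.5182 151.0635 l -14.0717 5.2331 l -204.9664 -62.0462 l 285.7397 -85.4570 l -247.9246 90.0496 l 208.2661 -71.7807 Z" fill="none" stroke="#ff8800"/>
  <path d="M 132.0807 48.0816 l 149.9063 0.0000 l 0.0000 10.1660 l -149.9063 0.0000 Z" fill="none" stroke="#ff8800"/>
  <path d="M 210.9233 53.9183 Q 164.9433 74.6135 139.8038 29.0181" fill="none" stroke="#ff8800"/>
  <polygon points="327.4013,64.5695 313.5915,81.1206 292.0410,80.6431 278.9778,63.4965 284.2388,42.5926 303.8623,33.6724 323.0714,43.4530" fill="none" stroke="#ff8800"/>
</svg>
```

viewBox `0 0 339.5815 163.7268` with mm width/height → 1 unit = 1 mm. Flip: y_m = 163.7268 − y_svg.

**Shape 1** — `<path>` closed polygon, stroke `#ff8800` → score (S549, F1532). Machine vertices: (224.5182,12.6633) → (210.4465,7.4302) → (5.4801,69.4764) → (291.2198,154.9334) → (43.2952,64.8838) → (251.5613,136.6645) → (224.5182,12.6633). Closed: final G1 returns to the first vertex.

**Shape 2** — `<path>` rectangle, stroke `#ff8800` → score (S549, F1532). Machine vertices: (132.0807,115.6452) → (281.9870,115.6452) → (281.9870,105.4792) → (132.0807,105.4792) → (132.0807,115.6452). Closed: final G1 returns to the first vertex.

**Shape 3** — `<path>` quadratic bezier, stroke `#ff8800` → score (S549, F1532). Control points (SVG): P0=(210.9233,53.9183), P1=(164.9433,74.6135), P2=(139.8038,29.0181); sampled at t=k/3. Machine vertices: (210.9233,109.8085) → (182.5856,103.3773) → (158.8791,111.6774) → (139.8038,134.7087). Open path.

**Shape 4** — `<polygon>` regular polygon, stroke `#ff8800` → score (S549, F1532). Machine vertices: (327.4013,99.1573) → (313.5915,82.6062) → (292.0410,83.0837) → (278.9778,100.2303) → (284.2388,121.1342) → (303.8623,130.0544) → (323.0714,120.2738) → (327.4013,99.1573). Closed: final G1 returns to the first vertex.

; LightBurn 1.7.01
; GRBL device profile, absolute coords
G21
G90
G00 X224.5182 Y12.6633
M3 S549
G1 X210.4465 Y7.4302 F1532
G1 X5.4801 Y69.4764
G1 X291.2198 Y154.9334
G1 X43.2952 Y64.8838
G1 X251.5613 Y136.6645
G1 X224.5182 Y12.6633
M5
G00 X132.0807 Y115.6452
M3 S549
G1 X281.9870 Y115.6452 F1532
G1 X281.9870 Y105.4792
G1 X132.0807 Y105.4792
G1 X132.0807 Y115.6452
M5
G00 X210.9233 Y109.8085
M3 S549
G1 X182.5856 Y103.3773 F1532
G1 X158.8791 Y111.6774
G1 X139.8038 Y134.7087
M5
G00 X327.4013 Y99.1573
M3 S549
G1 X313.5915 Y82.6062 F1532
G1 X292.0410 Y83.0837
G1 X278.9778 Y100.2303
G1 X284.2388 Y121.1342
G1 X303.8623 Y130.0544
G1 X323.0714 Y120.2738
G1 X327.4013 Y99.1573
M5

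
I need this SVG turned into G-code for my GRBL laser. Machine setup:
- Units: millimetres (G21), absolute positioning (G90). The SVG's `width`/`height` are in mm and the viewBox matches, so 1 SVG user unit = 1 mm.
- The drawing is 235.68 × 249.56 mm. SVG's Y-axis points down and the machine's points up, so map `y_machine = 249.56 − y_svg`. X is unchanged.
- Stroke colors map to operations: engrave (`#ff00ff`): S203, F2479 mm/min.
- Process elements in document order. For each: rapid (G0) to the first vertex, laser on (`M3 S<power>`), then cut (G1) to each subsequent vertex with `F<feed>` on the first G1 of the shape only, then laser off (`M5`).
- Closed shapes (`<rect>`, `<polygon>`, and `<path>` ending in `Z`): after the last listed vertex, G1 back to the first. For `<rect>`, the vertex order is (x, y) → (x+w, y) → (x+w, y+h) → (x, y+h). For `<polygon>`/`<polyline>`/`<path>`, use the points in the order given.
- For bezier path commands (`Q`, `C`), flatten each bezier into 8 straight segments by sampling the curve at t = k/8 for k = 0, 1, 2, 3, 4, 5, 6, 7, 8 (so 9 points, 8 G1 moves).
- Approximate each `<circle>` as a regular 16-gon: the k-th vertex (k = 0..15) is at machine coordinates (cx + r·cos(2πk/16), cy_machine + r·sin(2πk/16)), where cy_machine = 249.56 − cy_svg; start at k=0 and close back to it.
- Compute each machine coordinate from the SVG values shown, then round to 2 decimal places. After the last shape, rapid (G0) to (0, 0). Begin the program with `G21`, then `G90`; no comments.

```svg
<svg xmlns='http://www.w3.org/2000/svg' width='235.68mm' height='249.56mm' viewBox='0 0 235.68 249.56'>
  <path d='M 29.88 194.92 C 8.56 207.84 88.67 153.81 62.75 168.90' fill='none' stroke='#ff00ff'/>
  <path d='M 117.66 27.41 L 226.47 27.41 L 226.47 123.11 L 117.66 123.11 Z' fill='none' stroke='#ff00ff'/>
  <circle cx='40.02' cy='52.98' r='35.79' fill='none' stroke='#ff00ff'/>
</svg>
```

1 u = 1 mm; y_m = 249.56 − y.

[1] `<path>` cubic bezier, #ff00ff→engrave S203 F2479: (29.88,54.64) → (26.23,52.67) → (29.67,55.38) → (37.75,61.17) → (48.04,68.46) → (58.12,75.65) → (65.55,81.14) → (67.91,83.34) → (62.75,80.66)

[2] `<path>` rectangle, #ff00ff→engrave S203 F2479: (117.66,222.15) → (226.47,222.15) → (226.47,126.45) → (117.66,126.45) → (117.66,222.15) (closed)

[3] `<circle>` circle, #ff00ff→engrave S203 F2479: (75.81,196.58) → (73.09,210.28) → (65.33,221.89) → (53.72,229.65) → (40.02,232.37) → (26.32,229.65) → (14.71,221.89) → (6.95,210.28) → (4.23,196.58) → (6.95,182.88) → (14.71,171.27) → (26.32,163.51) → (40.02,160.79) → (53.72,163.51) → (65.33,171.27) → (73.09,182.88) → (75.81,196.58) (closed)

G21
G90
G0 X29.88 Y54.64
M3 S203
G1 X26.23 Y52.67 F2479
G1 X29.67 Y55.38
G1 X37.75 Y61.17
G1 X48.04 Y68.46
G1 X58.12 Y75.65
G1 X65.55 Y81.14
G1 X67.91 Y83.34
G1 X62.75 Y80.66
M5
G0 X117.66 Y222.15
M3 S203
G1 X226.47 Y222.15 F2479
G1 X226.47 Y126.45
G1 X117.66 Y126.45
G1 X117.66 Y222.15
M5
G0 X75.81 Y196.58
M3 S203
G1 X73.09 Y210.28 F2479
G1 X65.33 Y221.89
G1 X53.72 Y229.65
G1 X40.02 Y232.37
G1 X26.32 Y229.65
G1 X14.71 Y221.89
G1 X6.95 Y210.28
G1 X4.23 Y196.58
G1 X6.95 Y182.88
G1 X14.71 Y171.27
G1 X26.32 Y163.51
G1 X40.02 Y160.79
G1 X53.72 Y163.51
G1 X65.33 Y171.27
G1 X73.09 Y182.88
G1 X75.81 Y196.58
M5
G0 X0.00 Y0.00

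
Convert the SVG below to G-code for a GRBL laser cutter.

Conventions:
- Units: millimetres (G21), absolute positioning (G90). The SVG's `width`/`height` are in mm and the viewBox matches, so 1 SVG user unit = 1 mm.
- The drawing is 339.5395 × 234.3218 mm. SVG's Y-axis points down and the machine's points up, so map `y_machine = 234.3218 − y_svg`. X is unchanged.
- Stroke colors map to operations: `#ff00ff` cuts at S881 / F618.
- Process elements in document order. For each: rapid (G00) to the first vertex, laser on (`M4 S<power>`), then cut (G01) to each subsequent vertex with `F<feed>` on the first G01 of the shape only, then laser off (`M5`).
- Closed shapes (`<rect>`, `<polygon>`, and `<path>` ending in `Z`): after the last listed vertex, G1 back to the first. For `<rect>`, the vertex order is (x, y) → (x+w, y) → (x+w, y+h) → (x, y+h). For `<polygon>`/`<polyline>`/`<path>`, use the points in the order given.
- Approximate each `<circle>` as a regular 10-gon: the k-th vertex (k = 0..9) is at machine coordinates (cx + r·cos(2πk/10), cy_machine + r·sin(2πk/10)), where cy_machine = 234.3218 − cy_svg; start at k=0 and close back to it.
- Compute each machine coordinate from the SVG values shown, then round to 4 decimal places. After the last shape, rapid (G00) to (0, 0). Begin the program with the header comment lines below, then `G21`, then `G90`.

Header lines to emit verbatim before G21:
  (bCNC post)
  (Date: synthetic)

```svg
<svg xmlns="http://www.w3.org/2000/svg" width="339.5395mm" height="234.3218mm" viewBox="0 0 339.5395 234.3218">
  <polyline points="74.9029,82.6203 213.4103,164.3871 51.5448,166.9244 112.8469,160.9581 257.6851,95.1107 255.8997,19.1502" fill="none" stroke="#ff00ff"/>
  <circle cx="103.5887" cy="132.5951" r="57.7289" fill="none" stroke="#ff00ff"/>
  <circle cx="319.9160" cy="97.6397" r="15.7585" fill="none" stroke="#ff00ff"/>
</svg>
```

1 u = 1 mm; y_m = 234.3218 − y.

[1] `<polyline>` open polyline, #ff00ff→cut S881 F618: (74.9029,151.7015) → (213.4103,69.9347) → (51.5448,67.3974) → (112.8469,73.3637) → (257.6851,139.2111) → (255.8997,215.1716)

[2] `<circle>` circle, #ff00ff→cut S881 F618: (161.3176,101.7267) → (150.2924,135.6589) → (121.4279,156.6301) → (85.7495,156.6301) → (56.8850,135.6589) → (45.8598,101.7267) → (56.8850,67.7945) → (85.7495,46.8233) → (121.4279,46.8233) → (150.2924,67.7945) → (161.3176,101.7267) (closed)

[3] `<circle>` circle, #ff00ff→cut S881 F618: (335.6745,136.6821) → (332.6649,145.9447) → (324.7856,151.6693) → (315.0464,151.6693) → (307.1671,145.9447) → (304.1575,136.6821) → (307.1671,127.4195) → (315.0464,121.6949) → (324.7856,121.6949) → (332.6649,127.4195) → (335.6745,136.6821) (closed)

(bCNC post)
(Date: synthetic)
G21
G90
G00 X74.9029 Y151.7015
M4 S881
G01 X213.4103 Y69.9347 F618
G01 X51.5448 Y67.3974
G01 X112.8469 Y73.3637
G01 X257.6851 Y139.2111
G01 X255.8997 Y215.1716
M5
G00 X161.3176 Y101.7267
M4 S881
G01 X150.2924 Y135.6589 F618
G01 X121.4279 Y156.6301
G01 X85.7495 Y156.6301
G01 X56.8850 Y135.6589
G01 X45.8598 Y101.7267
G01 X56.8850 Y67.7945
G01 X85.7495 Y46.8233
G01 X121.4279 Y46.8233
G01 X150.2924 Y67.7945
G01 X161.3176 Y101.7267
M5
G00 X335.6745 Y136.6821
M4 S881
G01 X332.6649 Y145.9447 F618
G01 X324.7856 Y151.6693
G01 X315.0464 Y151.6693
G01 X307.1671 Y145.9447
G01 X304.1575 Y136.6821
G01 X307.1671 Y127.4195
G01 X315.0464 Y121.6949
G01 X324.7856 Y121.6949
G01 X332.6649 Y127.4195
G01 X335.6745 Y136.6821
M5
G00 X0.0000 Y0.0000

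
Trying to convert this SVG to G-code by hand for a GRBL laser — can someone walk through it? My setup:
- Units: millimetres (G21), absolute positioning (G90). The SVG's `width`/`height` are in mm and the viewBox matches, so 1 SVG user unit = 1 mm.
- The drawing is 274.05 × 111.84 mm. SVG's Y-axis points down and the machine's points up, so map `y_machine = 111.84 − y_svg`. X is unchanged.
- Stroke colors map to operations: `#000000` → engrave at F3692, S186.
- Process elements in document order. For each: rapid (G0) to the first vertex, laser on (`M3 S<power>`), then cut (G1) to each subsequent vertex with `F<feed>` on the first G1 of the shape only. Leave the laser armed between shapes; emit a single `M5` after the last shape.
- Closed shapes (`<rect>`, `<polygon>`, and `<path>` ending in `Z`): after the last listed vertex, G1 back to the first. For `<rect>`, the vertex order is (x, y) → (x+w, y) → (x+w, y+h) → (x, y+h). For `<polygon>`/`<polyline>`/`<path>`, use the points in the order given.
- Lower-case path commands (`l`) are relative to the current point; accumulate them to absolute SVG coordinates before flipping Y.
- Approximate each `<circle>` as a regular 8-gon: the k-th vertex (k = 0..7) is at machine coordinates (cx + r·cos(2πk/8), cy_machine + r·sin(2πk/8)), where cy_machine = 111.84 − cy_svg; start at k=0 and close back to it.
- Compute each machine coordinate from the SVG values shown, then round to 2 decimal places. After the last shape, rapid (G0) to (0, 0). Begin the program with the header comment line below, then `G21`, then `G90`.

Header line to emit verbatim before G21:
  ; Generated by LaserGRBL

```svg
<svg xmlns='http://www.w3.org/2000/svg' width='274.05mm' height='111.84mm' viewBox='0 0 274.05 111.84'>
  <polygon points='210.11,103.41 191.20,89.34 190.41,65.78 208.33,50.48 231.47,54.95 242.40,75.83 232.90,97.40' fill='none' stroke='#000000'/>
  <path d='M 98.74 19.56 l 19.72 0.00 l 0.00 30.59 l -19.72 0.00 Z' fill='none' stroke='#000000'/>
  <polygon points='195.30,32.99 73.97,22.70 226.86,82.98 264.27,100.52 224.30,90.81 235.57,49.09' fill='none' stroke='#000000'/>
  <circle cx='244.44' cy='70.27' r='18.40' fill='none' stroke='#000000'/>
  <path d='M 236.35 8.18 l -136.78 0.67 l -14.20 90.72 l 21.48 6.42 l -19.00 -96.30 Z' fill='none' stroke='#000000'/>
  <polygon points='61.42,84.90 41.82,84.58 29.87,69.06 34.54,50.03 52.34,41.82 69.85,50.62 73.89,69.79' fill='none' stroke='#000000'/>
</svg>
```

; Generated by LaserGRBL
G21
G90
G0 X210.11 Y8.43
M3 S186
G1 X191.20 Y22.50 F3692
G1 X190.41 Y46.06
G1 X208.33 Y61.36
G1 X231.47 Y56.89
G1 X242.40 Y36.01
G1 X232.90 Y14.44
G1 X210.11 Y8.43
G0 X98.74 Y92.28
M3 S186
G1 X118.46 Y92.28 F3692
G1 X118.46 Y61.69
G1 X98.74 Y61.69
G1 X98.74 Y92.28
G0 X195.30 Y78.85
M3 S186
G1 X73.97 Y89.14 F3692
G1 X226.86 Y28.86
G1 X264.27 Y11.32
G1 X224.30 Y21.03
G1 X235.57 Y62.75
G1 X195.30 Y78.85
G0 X262.84 Y41.57
M3 S186
G1 X257.45 Y54.58 F3692
G1 X244.44 Y59.97
G1 X231.43 Y54.58
G1 X226.04 Y41.57
G1 X231.43 Y28.56
G1 X244.44 Y23.17
G1 X257.45 Y28.56
G1 X262.84 Y41.57
G0 X236.35 Y103.66
M3 S186
G1 X99.57 Y102.99 F3692
G1 X85.37 Y12.27
G1 X106.85 Y5.85
G1 X87.85 Y102.15
G1 X236.35 Y103.66
G0 X61.42 Y26.94
M3 S186
G1 X41.82 Y27.26 F3692
G1 X29.87 Y42.78
G1 X34.54 Y61.81
G1 X52.34 Y70.02
G1 X69.85 Y61.22
G1 X73.89 Y42.05
G1 X61.42 Y26.94
M5
G0 X0.00 Y0.00

Since the viewBox matches the mm dimensions, user units are millimetres directly. The only transform is the Y-flip y_m = 111.84 − y_svg.

Shape 1 is a regular polygon drawn with `<polygon>`. Its stroke #000000 means engrave at S186, F3692. After flipping Y the toolpath is (210.11,8.43) → (191.20,22.50) → (190.41,46.06) → (208.33,61.36) → (231.47,56.89) → (242.40,36.01) → (232.90,14.44) → (210.11,8.43), returning to the start.

Shape 2 is a rectangle drawn with `<path>`. Its stroke #000000 means engrave at S186, F3692. After flipping Y the toolpath is (98.74,92.28) → (118.46,92.28) → (118.46,61.69) → (98.74,61.69) → (98.74,92.28), returning to the start.

Shape 3 is a closed polygon drawn with `<polygon>`. Its stroke #000000 means engrave at S186, F3692. After flipping Y the toolpath is (195.30,78.85) → (73.97,89.14) → (226.86,28.86) → (264.27,11.32) → (224.30,21.03) → (235.57,62.75) → (195.30,78.85), returning to the start.

Shape 4 is a circle drawn with `<circle>`. Its stroke #000000 means engrave at S186, F3692. After flipping Y the toolpath is (262.84,41.57) → (257.45,54.58) → (244.44,59.97) → (231.43,54.58) → (226.04,41.57) → (231.43,28.56) → (244.44,23.17) → (257.45,28.56) → (262.84,41.57), returning to the start.

Shape 5 is a closed polygon drawn with `<path>`. Its stroke #000000 means engrave at S186, F3692. After flipping Y the toolpath is (236.35,103.66) → (99.57,102.99) → (85.37,12.27) → (106.85,5.85) → (87.85,102.15) → (236.35,103.66), returning to the start.

Shape 6 is a regular polygon drawn with `<polygon>`. Its stroke #000000 means engrave at S186, F3692. After flipping Y the toolpath is (61.42,26.94) → (41.82,27.26) → (29.87,42.78) → (34.54,61.81) → (52.34,70.02) → (69.85,61.22) → (73.89,42.05) → (61.42,26.94), returning to the start.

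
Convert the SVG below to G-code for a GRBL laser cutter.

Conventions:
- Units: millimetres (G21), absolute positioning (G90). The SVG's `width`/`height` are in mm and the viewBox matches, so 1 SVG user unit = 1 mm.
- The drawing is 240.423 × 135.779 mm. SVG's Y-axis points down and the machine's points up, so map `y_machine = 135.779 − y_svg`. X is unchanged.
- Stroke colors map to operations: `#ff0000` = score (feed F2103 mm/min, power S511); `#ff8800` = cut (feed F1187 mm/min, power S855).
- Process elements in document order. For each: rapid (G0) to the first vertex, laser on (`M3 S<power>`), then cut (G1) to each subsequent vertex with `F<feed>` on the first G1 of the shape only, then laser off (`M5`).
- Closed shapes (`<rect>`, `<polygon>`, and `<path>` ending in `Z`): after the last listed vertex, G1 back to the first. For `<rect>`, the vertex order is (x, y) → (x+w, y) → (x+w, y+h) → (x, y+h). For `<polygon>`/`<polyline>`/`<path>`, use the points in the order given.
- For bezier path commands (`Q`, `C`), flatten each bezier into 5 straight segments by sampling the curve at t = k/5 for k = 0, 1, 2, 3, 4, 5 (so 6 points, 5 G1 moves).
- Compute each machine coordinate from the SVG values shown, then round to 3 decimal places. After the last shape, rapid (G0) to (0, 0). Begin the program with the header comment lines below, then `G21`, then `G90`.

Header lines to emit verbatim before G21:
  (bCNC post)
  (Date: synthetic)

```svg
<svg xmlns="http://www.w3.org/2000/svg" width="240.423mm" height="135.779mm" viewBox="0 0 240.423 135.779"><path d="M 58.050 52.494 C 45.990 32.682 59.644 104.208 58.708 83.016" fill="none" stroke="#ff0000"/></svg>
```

1 u = 1 mm; y_m = 135.779 − y.

[1] `<path>` cubic bezier, #ff0000→score S511 F2103: (58.050,83.285) → (53.577,85.684) → (53.341,74.997) → (55.407,60.058) → (57.841,49.702) → (58.708,52.763)

(bCNC post)
(Date: synthetic)
G21
G90
G0 X58.050 Y83.285
M3 S511
G1 X53.577 Y85.684 F2103
G1 X53.341 Y74.997
G1 X55.407 Y60.058
G1 X57.841 Y49.702
G1 X58.708 Y52.763
M5
G0 X0.000 Y0.000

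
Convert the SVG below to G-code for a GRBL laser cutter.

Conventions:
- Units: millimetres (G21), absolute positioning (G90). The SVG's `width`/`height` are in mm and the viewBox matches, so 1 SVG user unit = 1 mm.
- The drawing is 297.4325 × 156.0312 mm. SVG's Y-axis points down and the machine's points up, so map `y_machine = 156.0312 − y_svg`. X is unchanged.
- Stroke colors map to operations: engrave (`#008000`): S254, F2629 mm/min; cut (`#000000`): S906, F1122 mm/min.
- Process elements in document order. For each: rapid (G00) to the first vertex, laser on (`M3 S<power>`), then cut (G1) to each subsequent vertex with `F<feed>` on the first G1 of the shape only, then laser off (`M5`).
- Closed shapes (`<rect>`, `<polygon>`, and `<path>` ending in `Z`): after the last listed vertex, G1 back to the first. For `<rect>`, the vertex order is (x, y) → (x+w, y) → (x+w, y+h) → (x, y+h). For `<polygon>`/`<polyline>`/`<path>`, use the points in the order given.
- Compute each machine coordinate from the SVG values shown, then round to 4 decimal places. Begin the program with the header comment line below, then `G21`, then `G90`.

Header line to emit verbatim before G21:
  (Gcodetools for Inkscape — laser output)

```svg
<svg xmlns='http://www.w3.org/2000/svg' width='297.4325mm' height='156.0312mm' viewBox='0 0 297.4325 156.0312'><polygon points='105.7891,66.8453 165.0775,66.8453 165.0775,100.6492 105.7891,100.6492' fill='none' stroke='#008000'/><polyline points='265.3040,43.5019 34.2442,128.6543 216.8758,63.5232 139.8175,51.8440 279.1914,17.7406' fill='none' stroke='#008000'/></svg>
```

(Gcodetools for Inkscape — laser output)
G21
G90
G00 X105.7891 Y89.1859
M3 S254
G1 X165.0775 Y89.1859 F2629
G1 X165.0775 Y55.3820
G1 X105.7891 Y55.3820
G1 X105.7891 Y89.1859
M5
G00 X265.3040 Y112.5293
M3 S254
G1 X34.2442 Y27.3769 F2629
G1 X216.8758 Y92.5080
G1 X139.8175 Y104.1872
G1 X279.1914 Y138.2906
M5

Since the viewBox matches the mm dimensions, user units are millimetres directly. The only transform is the Y-flip y_m = 156.0312 − y_svg.

Shape 1 is a rectangle drawn with `<polygon>`. Its stroke #008000 means engrave at S254, F2629. After flipping Y the toolpath is (105.7891,89.1859) → (165.0775,89.1859) → (165.0775,55.3820) → (105.7891,55.3820) → (105.7891,89.1859), returning to the start.

Shape 2 is a open polyline drawn with `<polyline>`. Its stroke #008000 means engrave at S254, F2629. After flipping Y the toolpath is (265.3040,112.5293) → (34.2442,27.3769) → (216.8758,92.5080) → (139.8175,104.1872) → (279.1914,138.2906).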